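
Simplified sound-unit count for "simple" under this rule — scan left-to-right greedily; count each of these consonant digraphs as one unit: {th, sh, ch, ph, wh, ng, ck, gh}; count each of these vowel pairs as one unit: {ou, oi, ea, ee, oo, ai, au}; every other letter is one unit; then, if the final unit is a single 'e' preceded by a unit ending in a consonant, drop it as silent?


Word: "simple" (6 letters)
Left-to-right scan:
  1. 's' (letter)
  2. 'i' (letter)
  3. 'm' (letter)
  4. 'p' (letter)
  5. 'l' (letter)
  6. 'e' (letter)
Units from scan: 6
Final unit is 'e' after a consonant -> drop as silent (-1)
Sound units = 5 units


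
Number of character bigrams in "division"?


Word: "division" (length 8)
Number of 2-grams = length - 2 + 1 = 8 - 2 + 1
= 7


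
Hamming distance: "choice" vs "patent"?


Comparing character by character (same length = 6):
  Pos 0: 'c' vs 'p' !=
  Pos 1: 'h' vs 'a' !=
  Pos 2: 'o' vs 't' !=
  Pos 3: 'i' vs 'e' !=
  Pos 4: 'c' vs 'n' !=
  Pos 5: 'e' vs 't' !=
Hamming distance = 6


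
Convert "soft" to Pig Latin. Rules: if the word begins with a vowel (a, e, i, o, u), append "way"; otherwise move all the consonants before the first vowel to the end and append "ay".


Word: "soft"
Starts with consonant(s) → move to end, add 'ay'
Consonant cluster: "s"
Pig Latin = "oftsay"


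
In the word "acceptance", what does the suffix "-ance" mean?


Suffix: -ance
As in: acceptance -> accept + -ance
Meaning = state of


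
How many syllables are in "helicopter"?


Word: "helicopter"
Syllable breakdown: hel-i-cop-ter
Counting: 4 parts
= 4 syllables


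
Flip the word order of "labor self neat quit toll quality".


Original: "labor self neat quit toll quality"
Words (1..n): labor | self | neat | quit | toll | quality
Reversed (n..1): quality | toll | quit | neat | self | labor
Result = "quality toll quit neat self labor"


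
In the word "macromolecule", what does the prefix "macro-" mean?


Prefix: macro-
Example: macromolecule = macro- + molecule
Meaning = large


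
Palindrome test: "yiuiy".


Word: "yiuiy"
Reversed: "yiuiy"
Forward == Backward? yiuiy == yiuiy
Palindrome = Yes


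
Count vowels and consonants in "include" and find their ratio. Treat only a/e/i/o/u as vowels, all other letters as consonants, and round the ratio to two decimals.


Word: "include"
Vowels (a,e,i,o,u): 3
Consonants: 4
Ratio = 3/4
= 0.75


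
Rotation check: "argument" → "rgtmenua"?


Word: "argument", Candidate: "rgtmenua"
Method: check if candidate is substring of word+word
"argumentargument" contains "rgtmenua"? No
Is rotation = No


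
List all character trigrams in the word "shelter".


Word: "shelter" (length 7)
Number of trigrams = 7 - 3 + 1 = 5
  Position 0: "she"
  Position 1: "hel"
  Position 2: "elt"
  Position 3: "lte"
  Position 4: "ter"
Trigrams = "she", "hel", "elt", "lte", "ter"


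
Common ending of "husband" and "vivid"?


Word 1: "husband"
Word 2: "vivid"
Comparing from end:
  Pos -1: 'd' == 'd'
  Pos -2: 'n' != 'i' (stop)
LCS = "d" (length 1)


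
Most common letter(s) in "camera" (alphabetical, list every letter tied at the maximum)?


Word: "camera"
Letter counts:
  'a': 2
  'c': 1
  'e': 1
  'm': 1
  'r': 1
Maximum count = 2
Most frequent = 'a' (2 times each)


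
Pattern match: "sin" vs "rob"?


Pattern of "sin": [0, 1, 2]
Pattern of "rob": [0, 1, 2]
Patterns match
Same pattern = Yes


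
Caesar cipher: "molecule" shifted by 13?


Word: "molecule"
Shift: 13
Each letter → (letter + shift) mod 26:
  'm' (12) + 13 = 25 → 'z'
  'o' (14) + 13 = 1 → 'b'
  'l' (11) + 13 = 24 → 'y'
  'e' (4) + 13 = 17 → 'r'
  'c' (2) + 13 = 15 → 'p'
  'u' (20) + 13 = 7 → 'h'
  'l' (11) + 13 = 24 → 'y'
  'e' (4) + 13 = 17 → 'r'
Result = "zbyrphyr"


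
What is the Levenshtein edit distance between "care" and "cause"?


Word 1: "care" (length 4)
Word 2: "cause" (length 5)
One optimal edit sequence (insert/delete/substitute each cost 1):
  1. keep 'c'
  2. keep 'a'
  3. insert 'u'  (+1)
  4. substitute 'r' -> 's'  (+1)
  5. keep 'e'
Total edit operations: 2
Edit distance = 2


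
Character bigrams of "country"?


Word: "country" (length 7)
Number of bigrams = 7 - 2 + 1 = 6
  Position 0: "co"
  Position 1: "ou"
  Position 2: "un"
  Position 3: "nt"
  Position 4: "tr"
  Position 5: "ry"
Bigrams = "co", "ou", "un", "nt", "tr", "ry"


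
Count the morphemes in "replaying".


Word: "replaying"
Morphemes: re- / play / -ing
Each morpheme carries meaning
= 3 morphemes


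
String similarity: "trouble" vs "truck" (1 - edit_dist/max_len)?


Word 1: "trouble" (length 7)
Word 2: "truck" (length 5)
One optimal edit sequence:
  1. keep 't'
  2. keep 'r'
  3. delete 'o'  (+1)
  4. keep 'u'
  5. delete 'b'  (+1)
  6. substitute 'l' -> 'c'  (+1)
  7. substitute 'e' -> 'k'  (+1)
Edit distance = 4
Max length = max(7, 5) = 7
Similarity = 1 - 4/7
= 0.4286


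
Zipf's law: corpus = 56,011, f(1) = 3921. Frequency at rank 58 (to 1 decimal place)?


Zipf's law: f(r) = f(1) / r
f(1) = 3921
f(58) = 3921 / 58
= 67.6 occurrences


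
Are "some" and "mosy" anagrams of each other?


Word 1: "some" → sorted: emos
Word 2: "mosy" → sorted: mosy
Same letters? emos != mosy
Anagram = No


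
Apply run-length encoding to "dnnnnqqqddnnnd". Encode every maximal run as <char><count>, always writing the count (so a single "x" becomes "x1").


String: "dnnnnqqqddnnnd"
Scanning for consecutive runs:
  'd' x 1
  'n' x 4
  'q' x 3
  'd' x 2
  'n' x 3
  'd' x 1
RLE = "d1n4q3d2n3d1"


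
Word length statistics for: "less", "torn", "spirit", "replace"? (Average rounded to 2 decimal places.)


Lengths: "less"=4, "torn"=4, "spirit"=6, "replace"=7
Sum = 21, Count = 4
Average = 21/4 = 5.25
= avg=5.25, min=4, max=7


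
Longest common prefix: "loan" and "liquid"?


Word 1: "loan"
Word 2: "liquid"
Comparing from start:
  Pos 0: 'l' == 'l'
  Pos 1: 'o' != 'i' (stop)
LCP = "l" (length 1)


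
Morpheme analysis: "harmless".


Word: "harmless"
Morphemes: harm | -less
Each morpheme carries meaning
= 2 morphemes


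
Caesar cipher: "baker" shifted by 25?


Word: "baker"
Shift: 25
Each letter → (letter + shift) mod 26:
  'b' (1) + 25 = 0 → 'a'
  'a' (0) + 25 = 25 → 'z'
  'k' (10) + 25 = 9 → 'j'
  'e' (4) + 25 = 3 → 'd'
  'r' (17) + 25 = 16 → 'q'
Result = "azjdq"


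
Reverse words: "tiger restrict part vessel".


Original: "tiger restrict part vessel"
Words (1..n): tiger | restrict | part | vessel
Reversed (n..1): vessel | part | restrict | tiger
Result = "vessel part restrict tiger"


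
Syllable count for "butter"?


Word: "butter"
Syllable breakdown: but · ter
Counting: 2 parts
= 2 syllables


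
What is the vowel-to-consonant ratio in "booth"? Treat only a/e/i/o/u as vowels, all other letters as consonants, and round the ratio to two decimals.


Word: "booth"
Vowels (a,e,i,o,u): 2
Consonants: 3
Ratio = 2/3
= 0.67


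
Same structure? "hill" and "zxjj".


Pattern of "hill": [0, 1, 2, 2]
Pattern of "zxjj": [0, 1, 2, 2]
Patterns match
Same pattern = Yes


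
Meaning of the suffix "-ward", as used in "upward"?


Suffix: -ward
As in: upward -> up + -ward
Meaning = in the direction of


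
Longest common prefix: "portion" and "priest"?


Word 1: "portion"
Word 2: "priest"
Comparing from start:
  Pos 0: 'p' == 'p'
  Pos 1: 'o' != 'r' (stop)
LCP = "p" (length 1)


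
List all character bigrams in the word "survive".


Word: "survive" (length 7)
Number of bigrams = 7 - 2 + 1 = 6
  Position 0: "su"
  Position 1: "ur"
  Position 2: "rv"
  Position 3: "vi"
  Position 4: "iv"
  Position 5: "ve"
Bigrams = "su", "ur", "rv", "vi", "iv", "ve"


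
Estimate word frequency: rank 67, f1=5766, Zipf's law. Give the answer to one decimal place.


Zipf's law: f(r) = f(1) / r
f(1) = 5766
f(67) = 5766 / 67
= 86.1 occurrences


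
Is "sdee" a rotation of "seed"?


Word: "seed", Candidate: "sdee"
Method: check if candidate is substring of word+word
"seedseed" contains "sdee"? No
Is rotation = No


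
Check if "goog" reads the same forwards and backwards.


Word: "goog"
Reversed: "goog"
Forward == Backward? goog == goog
Palindrome = Yes


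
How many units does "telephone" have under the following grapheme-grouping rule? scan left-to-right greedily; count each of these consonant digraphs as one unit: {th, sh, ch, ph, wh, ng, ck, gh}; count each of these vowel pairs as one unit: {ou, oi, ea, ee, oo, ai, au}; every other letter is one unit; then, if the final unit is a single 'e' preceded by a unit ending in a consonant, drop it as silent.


Word: "telephone" (9 letters)
Left-to-right scan:
  1. 't' (letter)
  2. 'e' (letter)
  3. 'l' (letter)
  4. 'e' (letter)
  5. 'ph' (digraph)
  6. 'o' (letter)
  7. 'n' (letter)
  8. 'e' (letter)
Units from scan: 8
Final unit is 'e' after a consonant -> drop as silent (-1)
Sound units = 7 units


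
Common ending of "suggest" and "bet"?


Word 1: "suggest"
Word 2: "bet"
Comparing from end:
  Pos -1: 't' == 't'
  Pos -2: 's' != 'e' (stop)
LCS = "t" (length 1)


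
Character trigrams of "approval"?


Word: "approval" (length 8)
Number of trigrams = 8 - 3 + 1 = 6
  Position 0: "app"
  Position 1: "ppr"
  Position 2: "pro"
  Position 3: "rov"
  Position 4: "ova"
  Position 5: "val"
Trigrams = "app", "ppr", "pro", "rov", "ova", "val"


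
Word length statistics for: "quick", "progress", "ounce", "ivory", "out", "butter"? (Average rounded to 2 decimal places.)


Lengths: "quick"=5, "progress"=8, "ounce"=5, "ivory"=5, "out"=3, "butter"=6
Sum = 32, Count = 6
Average = 32/6 = 5.33
= avg=5.33, min=3, max=8


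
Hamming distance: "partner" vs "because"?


Comparing character by character (same length = 7):
  Pos 0: 'p' vs 'b' !=
  Pos 1: 'a' vs 'e' !=
  Pos 2: 'r' vs 'c' !=
  Pos 3: 't' vs 'a' !=
  Pos 4: 'n' vs 'u' !=
  Pos 5: 'e' vs 's' !=
  Pos 6: 'r' vs 'e' !=
Hamming distance = 7


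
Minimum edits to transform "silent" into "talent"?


Word 1: "silent" (length 6)
Word 2: "talent" (length 6)
One optimal edit sequence (insert/delete/substitute each cost 1):
  1. substitute 's' -> 't'  (+1)
  2. substitute 'i' -> 'a'  (+1)
  3. keep 'l'
  4. keep 'e'
  5. keep 'n'
  6. keep 't'
Total edit operations: 2
Edit distance = 2


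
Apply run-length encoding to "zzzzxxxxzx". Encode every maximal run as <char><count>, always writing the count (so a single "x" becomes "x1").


String: "zzzzxxxxzx"
Scanning for consecutive runs:
  'z' x 4
  'x' x 4
  'z' x 1
  'x' x 1
RLE = "z4x4z1x1"


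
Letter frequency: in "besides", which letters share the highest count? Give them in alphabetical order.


Word: "besides"
Letter counts:
  'b': 1
  'd': 1
  'e': 2
  'i': 1
  's': 2
Maximum count = 2
Most frequent = 'e', 's' (2 times each)


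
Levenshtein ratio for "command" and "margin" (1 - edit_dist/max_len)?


Word 1: "command" (length 7)
Word 2: "margin" (length 6)
One optimal edit sequence:
  1. substitute 'c' -> 'm'  (+1)
  2. substitute 'o' -> 'a'  (+1)
  3. substitute 'm' -> 'r'  (+1)
  4. substitute 'm' -> 'g'  (+1)
  5. substitute 'a' -> 'i'  (+1)
  6. keep 'n'
  7. delete 'd'  (+1)
Edit distance = 6
Max length = max(7, 6) = 7
Similarity = 1 - 6/7
= 0.1429


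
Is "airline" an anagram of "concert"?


Word 1: "concert" → sorted: ccenort
Word 2: "airline" → sorted: aeiilnr
Same letters? ccenort != aeiilnr
Anagram = No


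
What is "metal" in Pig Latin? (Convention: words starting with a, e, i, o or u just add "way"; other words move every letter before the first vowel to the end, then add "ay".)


Word: "metal"
Starts with consonant(s) → move to end, add 'ay'
Consonant cluster: "m"
Pig Latin = "etalmay"


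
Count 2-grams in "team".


Word: "team" (length 4)
Number of 2-grams = length - 2 + 1 = 4 - 2 + 1
= 3


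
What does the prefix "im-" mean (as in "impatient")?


Prefix: im-
As in: impatient -> im- + patient
Meaning = not / into


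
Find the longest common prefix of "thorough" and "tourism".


Word 1: "thorough"
Word 2: "tourism"
Comparing from start:
  Pos 0: 't' == 't'
  Pos 1: 'h' != 'o' (stop)
LCP = "t" (length 1)


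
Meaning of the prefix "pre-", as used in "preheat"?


Prefix: pre-
As in: preheat -> pre- + heat
Meaning = before


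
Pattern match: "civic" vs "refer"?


Pattern of "civic": [0, 1, 2, 1, 0]
Pattern of "refer": [0, 1, 2, 1, 0]
Patterns match
Same pattern = Yes


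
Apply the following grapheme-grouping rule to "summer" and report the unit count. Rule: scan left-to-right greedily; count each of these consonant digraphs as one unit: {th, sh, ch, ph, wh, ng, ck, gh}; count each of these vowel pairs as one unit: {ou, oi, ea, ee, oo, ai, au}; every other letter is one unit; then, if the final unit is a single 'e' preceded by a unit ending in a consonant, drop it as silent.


Word: "summer" (6 letters)
Left-to-right scan:
  (1) 's' (letter)
  (2) 'u' (letter)
  (3) 'm' (letter)
  (4) 'm' (letter)
  (5) 'e' (letter)
  (6) 'r' (letter)
Units from scan: 6
Sound units = 6 units


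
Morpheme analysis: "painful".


Word: "painful"
Morphemes: pain + -ful
Each morpheme carries meaning
= 2 morphemes


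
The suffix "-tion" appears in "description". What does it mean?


Suffix: -tion
Example: description (describe + -tion, with a spelling change)
Meaning = act or process


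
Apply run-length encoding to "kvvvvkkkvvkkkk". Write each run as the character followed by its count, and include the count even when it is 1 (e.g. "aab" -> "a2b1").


String: "kvvvvkkkvvkkkk"
Scanning for consecutive runs:
  'k' x 1
  'v' x 4
  'k' x 3
  'v' x 2
  'k' x 4
RLE = "k1v4k3v2k4"


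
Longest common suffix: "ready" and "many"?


Word 1: "ready"
Word 2: "many"
Comparing from end:
  Pos -1: 'y' == 'y'
  Pos -2: 'd' != 'n' (stop)
LCS = "y" (length 1)


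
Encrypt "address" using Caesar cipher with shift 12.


Word: "address"
Shift: 12
Each letter → (letter + shift) mod 26:
  'a' (0) + 12 = 12 → 'm'
  'd' (3) + 12 = 15 → 'p'
  'd' (3) + 12 = 15 → 'p'
  'r' (17) + 12 = 3 → 'd'
  'e' (4) + 12 = 16 → 'q'
  's' (18) + 12 = 4 → 'e'
  's' (18) + 12 = 4 → 'e'
Result = "mppdqee"


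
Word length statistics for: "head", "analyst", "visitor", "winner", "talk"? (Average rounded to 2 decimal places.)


Lengths: "head"=4, "analyst"=7, "visitor"=7, "winner"=6, "talk"=4
Sum = 28, Count = 5
Average = 28/5 = 5.60
= avg=5.60, min=4, max=7


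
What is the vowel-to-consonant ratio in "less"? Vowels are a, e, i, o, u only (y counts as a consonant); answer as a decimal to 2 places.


Word: "less"
Vowels (a,e,i,o,u): 1
Consonants: 3
Ratio = 1/3
= 0.33


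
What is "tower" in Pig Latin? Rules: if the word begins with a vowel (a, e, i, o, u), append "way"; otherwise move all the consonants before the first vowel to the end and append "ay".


Word: "tower"
Starts with consonant(s) → move to end, add 'ay'
Consonant cluster: "t"
Pig Latin = "owertay"


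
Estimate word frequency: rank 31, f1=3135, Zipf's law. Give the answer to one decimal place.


Zipf's law: f(r) = f(1) / r
f(1) = 3135
f(31) = 3135 / 31
= 101.1 occurrences


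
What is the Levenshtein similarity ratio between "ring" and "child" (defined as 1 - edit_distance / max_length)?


Word 1: "ring" (length 4)
Word 2: "child" (length 5)
One optimal edit sequence:
  1. insert 'c'  (+1)
  2. substitute 'r' -> 'h'  (+1)
  3. keep 'i'
  4. substitute 'n' -> 'l'  (+1)
  5. substitute 'g' -> 'd'  (+1)
Edit distance = 4
Max length = max(4, 5) = 5
Similarity = 1 - 4/5
= 0.2000


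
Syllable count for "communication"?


Word: "communication"
Syllable breakdown: com · mu · ni · ca · tion
Counting: 5 parts
= 5 syllables


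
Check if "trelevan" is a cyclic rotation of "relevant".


Word: "relevant", Candidate: "trelevan"
Method: check if candidate is substring of word+word
"relevantrelevant" contains "trelevan"? Yes
Is rotation = Yes


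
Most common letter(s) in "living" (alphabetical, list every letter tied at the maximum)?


Word: "living"
Letter counts:
  'g': 1
  'i': 2
  'l': 1
  'n': 1
  'v': 1
Maximum count = 2
Most frequent = 'i' (2 times each)


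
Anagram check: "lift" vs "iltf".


Word 1: "lift" → sorted: filt
Word 2: "iltf" → sorted: filt
Same letters? filt == filt
Anagram = Yes


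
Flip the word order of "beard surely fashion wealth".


Original: "beard surely fashion wealth"
Words (1..n): beard | surely | fashion | wealth
Reversed (n..1): wealth | fashion | surely | beard
Result = "wealth fashion surely beard"


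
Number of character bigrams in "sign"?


Word: "sign" (length 4)
Number of 2-grams = length - 2 + 1 = 4 - 2 + 1
= 3


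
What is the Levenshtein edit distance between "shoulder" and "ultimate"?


Word 1: "shoulder" (length 8)
Word 2: "ultimate" (length 8)
One optimal edit sequence (insert/delete/substitute each cost 1):
  1. substitute 's' -> 'u'  (+1)
  2. substitute 'h' -> 'l'  (+1)
  3. substitute 'o' -> 't'  (+1)
  4. substitute 'u' -> 'i'  (+1)
  5. substitute 'l' -> 'm'  (+1)
  6. substitute 'd' -> 'a'  (+1)
  7. substitute 'e' -> 't'  (+1)
  8. substitute 'r' -> 'e'  (+1)
Total edit operations: 8
Edit distance = 8


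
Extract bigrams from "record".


Word: "record" (length 6)
Number of bigrams = 6 - 2 + 1 = 5
  Position 0: "re"
  Position 1: "ec"
  Position 2: "co"
  Position 3: "or"
  Position 4: "rd"
Bigrams = "re", "ec", "co", "or", "rd"


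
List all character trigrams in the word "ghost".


Word: "ghost" (length 5)
Number of trigrams = 5 - 3 + 1 = 3
  Position 0: "gho"
  Position 1: "hos"
  Position 2: "ost"
Trigrams = "gho", "hos", "ost"


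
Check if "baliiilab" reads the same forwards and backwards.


Word: "baliiilab"
Reversed: "baliiilab"
Forward == Backward? baliiilab == baliiilab
Palindrome = Yes


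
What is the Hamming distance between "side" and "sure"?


Comparing character by character (same length = 4):
  Pos 0: 's' vs 's' =
  Pos 1: 'i' vs 'u' !=
  Pos 2: 'd' vs 'r' !=
  Pos 3: 'e' vs 'e' =
Hamming distance = 2


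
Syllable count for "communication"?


Word: "communication"
Syllable breakdown: com / mu / ni / ca / tion
Counting: 5 parts
= 5 syllables


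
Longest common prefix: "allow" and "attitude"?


Word 1: "allow"
Word 2: "attitude"
Comparing from start:
  Pos 0: 'a' == 'a'
  Pos 1: 'l' != 't' (stop)
LCP = "a" (length 1)


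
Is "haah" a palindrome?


Word: "haah"
Reversed: "haah"
Forward == Backward? haah == haah
Palindrome = Yes


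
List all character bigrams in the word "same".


Word: "same" (length 4)
Number of bigrams = 4 - 2 + 1 = 3
  Position 0: "sa"
  Position 1: "am"
  Position 2: "me"
Bigrams = "sa", "am", "me"


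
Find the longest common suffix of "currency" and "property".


Word 1: "currency"
Word 2: "property"
Comparing from end:
  Pos -1: 'y' == 'y'
  Pos -2: 'c' != 't' (stop)
LCS = "y" (length 1)


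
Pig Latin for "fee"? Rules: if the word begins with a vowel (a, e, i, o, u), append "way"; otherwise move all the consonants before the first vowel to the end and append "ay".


Word: "fee"
Starts with consonant(s) → move to end, add 'ay'
Consonant cluster: "f"
Pig Latin = "eefay"


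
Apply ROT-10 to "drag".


Word: "drag"
Shift: 10
Each letter → (letter + shift) mod 26:
  'd' (3) + 10 = 13 → 'n'
  'r' (17) + 10 = 1 → 'b'
  'a' (0) + 10 = 10 → 'k'
  'g' (6) + 10 = 16 → 'q'
Result = "nbkq"


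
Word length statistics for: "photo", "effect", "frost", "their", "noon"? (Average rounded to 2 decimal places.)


Lengths: "photo"=5, "effect"=6, "frost"=5, "their"=5, "noon"=4
Sum = 25, Count = 5
Average = 25/5 = 5.00
= avg=5.00, min=4, max=6


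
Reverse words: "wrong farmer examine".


Original: "wrong farmer examine"
Words (1..n): wrong | farmer | examine
Reversed (n..1): examine | farmer | wrong
Result = "examine farmer wrong"


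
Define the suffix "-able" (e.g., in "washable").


Suffix: -able
Example: washable (wash + -able)
Meaning = capable of


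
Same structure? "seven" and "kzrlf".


Pattern of "seven": [0, 1, 2, 1, 3]
Pattern of "kzrlf": [0, 1, 2, 3, 4]
Patterns do not match
Same pattern = No


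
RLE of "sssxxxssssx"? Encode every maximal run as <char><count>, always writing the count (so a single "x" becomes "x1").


String: "sssxxxssssx"
Scanning for consecutive runs:
  's' x 3
  'x' x 3
  's' x 4
  'x' x 1
RLE = "s3x3s4x1"


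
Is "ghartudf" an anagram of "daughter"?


Word 1: "daughter" → sorted: adeghrtu
Word 2: "ghartudf" → sorted: adfghrtu
Same letters? adeghrtu != adfghrtu
Anagram = No


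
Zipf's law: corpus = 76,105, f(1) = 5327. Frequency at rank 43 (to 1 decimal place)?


Zipf's law: f(r) = f(1) / r
f(1) = 5327
f(43) = 5327 / 43
= 123.9 occurrences


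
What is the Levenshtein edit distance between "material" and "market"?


Word 1: "material" (length 8)
Word 2: "market" (length 6)
One optimal edit sequence (insert/delete/substitute each cost 1):
  1. keep 'm'
  2. keep 'a'
  3. delete 't'  (+1)
  4. delete 'e'  (+1)
  5. keep 'r'
  6. substitute 'i' -> 'k'  (+1)
  7. substitute 'a' -> 'e'  (+1)
  8. substitute 'l' -> 't'  (+1)
Total edit operations: 5
Edit distance = 5


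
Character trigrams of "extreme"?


Word: "extreme" (length 7)
Number of trigrams = 7 - 3 + 1 = 5
  Position 0: "ext"
  Position 1: "xtr"
  Position 2: "tre"
  Position 3: "rem"
  Position 4: "eme"
Trigrams = "ext", "xtr", "tre", "rem", "eme"


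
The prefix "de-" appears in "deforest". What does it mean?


Prefix: de-
Example: deforest (de- + forest)
Meaning = remove / reverse


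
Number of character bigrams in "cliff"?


Word: "cliff" (length 5)
Number of 2-grams = length - 2 + 1 = 5 - 2 + 1
= 4


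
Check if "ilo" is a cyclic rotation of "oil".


Word: "oil", Candidate: "ilo"
Method: check if candidate is substring of word+word
"oiloil" contains "ilo"? Yes
Is rotation = Yes


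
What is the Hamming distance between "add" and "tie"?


Comparing character by character (same length = 3):
  Pos 0: 'a' vs 't' !=
  Pos 1: 'd' vs 'i' !=
  Pos 2: 'd' vs 'e' !=
Hamming distance = 3


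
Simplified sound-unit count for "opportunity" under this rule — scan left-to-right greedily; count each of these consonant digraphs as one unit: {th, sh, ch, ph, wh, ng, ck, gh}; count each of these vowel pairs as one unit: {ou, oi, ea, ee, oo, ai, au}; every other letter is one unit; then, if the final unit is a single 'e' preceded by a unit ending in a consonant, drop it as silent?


Word: "opportunity" (11 letters)
Left-to-right scan:
  (1) 'o' (letter)
  (2) 'p' (letter)
  (3) 'p' (letter)
  (4) 'o' (letter)
  (5) 'r' (letter)
  (6) 't' (letter)
  (7) 'u' (letter)
  (8) 'n' (letter)
  (9) 'i' (letter)
  (10) 't' (letter)
  (11) 'y' (letter)
Units from scan: 11
Sound units = 11 units


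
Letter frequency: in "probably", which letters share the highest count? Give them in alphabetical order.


Word: "probably"
Letter counts:
  'a': 1
  'b': 2
  'l': 1
  'o': 1
  'p': 1
  'r': 1
  'y': 1
Maximum count = 2
Most frequent = 'b' (2 times each)


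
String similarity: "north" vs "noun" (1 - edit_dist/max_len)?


Word 1: "north" (length 5)
Word 2: "noun" (length 4)
One optimal edit sequence:
  1. keep 'n'
  2. keep 'o'
  3. delete 'r'  (+1)
  4. substitute 't' -> 'u'  (+1)
  5. substitute 'h' -> 'n'  (+1)
Edit distance = 3
Max length = max(5, 4) = 5
Similarity = 1 - 3/5
= 0.4000


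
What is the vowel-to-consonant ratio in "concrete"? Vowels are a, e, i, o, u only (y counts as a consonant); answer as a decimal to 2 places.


Word: "concrete"
Vowels (a,e,i,o,u): 3
Consonants: 5
Ratio = 3/5
= 0.60


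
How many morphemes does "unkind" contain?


Word: "unkind"
Morphemes: un- | kind
Each morpheme carries meaning
= 2 morphemes


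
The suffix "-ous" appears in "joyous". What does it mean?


Suffix: -ous
As in: joyous -> joy + -ous
Meaning = having quality of


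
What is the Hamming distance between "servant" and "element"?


Comparing character by character (same length = 7):
  Pos 0: 's' vs 'e' !=
  Pos 1: 'e' vs 'l' !=
  Pos 2: 'r' vs 'e' !=
  Pos 3: 'v' vs 'm' !=
  Pos 4: 'a' vs 'e' !=
  Pos 5: 'n' vs 'n' =
  Pos 6: 't' vs 't' =
Hamming distance = 5


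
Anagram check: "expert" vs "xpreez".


Word 1: "expert" → sorted: eeprtx
Word 2: "xpreez" → sorted: eeprxz
Same letters? eeprtx != eeprxz
Anagram = No


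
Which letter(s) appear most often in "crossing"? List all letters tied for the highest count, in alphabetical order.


Word: "crossing"
Letter counts:
  'c': 1
  'g': 1
  'i': 1
  'n': 1
  'o': 1
  'r': 1
  's': 2
Maximum count = 2
Most frequent = 's' (2 times each)


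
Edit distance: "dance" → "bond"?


Word 1: "dance" (length 5)
Word 2: "bond" (length 4)
One optimal edit sequence (insert/delete/substitute each cost 1):
  1. substitute 'd' -> 'b'  (+1)
  2. substitute 'a' -> 'o'  (+1)
  3. keep 'n'
  4. delete 'c'  (+1)
  5. substitute 'e' -> 'd'  (+1)
Total edit operations: 4
Edit distance = 4


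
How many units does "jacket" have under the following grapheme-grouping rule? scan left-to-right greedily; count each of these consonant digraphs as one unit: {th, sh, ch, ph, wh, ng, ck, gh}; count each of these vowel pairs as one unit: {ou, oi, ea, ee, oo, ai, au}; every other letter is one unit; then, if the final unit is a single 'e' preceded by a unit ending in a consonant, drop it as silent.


Word: "jacket" (6 letters)
Left-to-right scan:
  [1] 'j' (letter)
  [2] 'a' (letter)
  [3] 'ck' (digraph)
  [4] 'e' (letter)
  [5] 't' (letter)
Units from scan: 5
Sound units = 5 units


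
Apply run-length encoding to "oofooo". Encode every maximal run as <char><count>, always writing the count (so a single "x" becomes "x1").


String: "oofooo"
Scanning for consecutive runs:
  'o' x 2
  'f' x 1
  'o' x 3
RLE = "o2f1o3"


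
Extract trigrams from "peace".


Word: "peace" (length 5)
Number of trigrams = 5 - 3 + 1 = 3
  Position 0: "pea"
  Position 1: "eac"
  Position 2: "ace"
Trigrams = "pea", "eac", "ace"


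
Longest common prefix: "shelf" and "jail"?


Word 1: "shelf"
Word 2: "jail"
Comparing from start:
  Pos 0: 's' != 'j' (stop)
LCP = "" (length 0)


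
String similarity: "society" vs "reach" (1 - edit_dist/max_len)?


Word 1: "society" (length 7)
Word 2: "reach" (length 5)
One optimal edit sequence:
  1. delete 's'  (+1)
  2. delete 'o'  (+1)
  3. substitute 'c' -> 'r'  (+1)
  4. substitute 'i' -> 'e'  (+1)
  5. substitute 'e' -> 'a'  (+1)
  6. substitute 't' -> 'c'  (+1)
  7. substitute 'y' -> 'h'  (+1)
Edit distance = 7
Max length = max(7, 5) = 7
Similarity = 1 - 7/7
= 0.0000


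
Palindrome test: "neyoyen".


Word: "neyoyen"
Reversed: "neyoyen"
Forward == Backward? neyoyen == neyoyen
Palindrome = Yes


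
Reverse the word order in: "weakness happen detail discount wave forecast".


Original: "weakness happen detail discount wave forecast"
Words (1..n): weakness | happen | detail | discount | wave | forecast
Reversed (n..1): forecast | wave | discount | detail | happen | weakness
Result = "forecast wave discount detail happen weakness"


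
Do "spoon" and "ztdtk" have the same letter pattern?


Pattern of "spoon": [0, 1, 2, 2, 3]
Pattern of "ztdtk": [0, 1, 2, 1, 3]
Patterns do not match
Same pattern = No


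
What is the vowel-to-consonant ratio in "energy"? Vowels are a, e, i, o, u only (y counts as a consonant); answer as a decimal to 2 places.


Word: "energy"
Vowels (a,e,i,o,u): 2
Consonants: 4
Ratio = 2/4
= 0.50


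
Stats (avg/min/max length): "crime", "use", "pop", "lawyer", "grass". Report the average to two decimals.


Lengths: "crime"=5, "use"=3, "pop"=3, "lawyer"=6, "grass"=5
Sum = 22, Count = 5
Average = 22/5 = 4.40
= avg=4.40, min=3, max=6


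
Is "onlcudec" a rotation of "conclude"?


Word: "conclude", Candidate: "onlcudec"
Method: check if candidate is substring of word+word
"concludeconclude" contains "onlcudec"? No
Is rotation = No


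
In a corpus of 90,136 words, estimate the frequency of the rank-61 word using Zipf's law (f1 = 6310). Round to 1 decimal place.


Zipf's law: f(r) = f(1) / r
f(1) = 6310
f(61) = 6310 / 61
= 103.4 occurrences


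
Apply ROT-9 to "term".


Word: "term"
Shift: 9
Each letter → (letter + shift) mod 26:
  't' (19) + 9 = 2 → 'c'
  'e' (4) + 9 = 13 → 'n'
  'r' (17) + 9 = 0 → 'a'
  'm' (12) + 9 = 21 → 'v'
Result = "cnav"


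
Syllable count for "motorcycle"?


Word: "motorcycle"
Syllable breakdown: mo | tor | cy | cle
Counting: 4 parts
= 4 syllables


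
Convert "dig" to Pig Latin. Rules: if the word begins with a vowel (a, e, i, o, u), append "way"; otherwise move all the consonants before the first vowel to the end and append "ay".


Word: "dig"
Starts with consonant(s) → move to end, add 'ay'
Consonant cluster: "d"
Pig Latin = "igday"


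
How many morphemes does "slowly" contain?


Word: "slowly"
Morphemes: slow + -ly
Each morpheme carries meaning
= 2 morphemes


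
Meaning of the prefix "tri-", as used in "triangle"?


Prefix: tri-
Example: triangle = tri- + angle
Meaning = three


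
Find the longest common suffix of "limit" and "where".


Word 1: "limit"
Word 2: "where"
Comparing from end:
  Pos -1: 't' != 'e' (stop)
LCS = "" (length 0)


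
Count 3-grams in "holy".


Word: "holy" (length 4)
Number of 3-grams = length - 3 + 1 = 4 - 3 + 1
= 2


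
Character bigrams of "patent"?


Word: "patent" (length 6)
Number of bigrams = 6 - 2 + 1 = 5
  Position 0: "pa"
  Position 1: "at"
  Position 2: "te"
  Position 3: "en"
  Position 4: "nt"
Bigrams = "pa", "at", "te", "en", "nt"


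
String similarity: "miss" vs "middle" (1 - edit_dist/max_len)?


Word 1: "miss" (length 4)
Word 2: "middle" (length 6)
One optimal edit sequence:
  1. keep 'm'
  2. keep 'i'
  3. insert 'd'  (+1)
  4. insert 'd'  (+1)
  5. substitute 's' -> 'l'  (+1)
  6. substitute 's' -> 'e'  (+1)
Edit distance = 4
Max length = max(4, 6) = 6
Similarity = 1 - 4/6
= 0.3333


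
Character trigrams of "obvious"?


Word: "obvious" (length 7)
Number of trigrams = 7 - 3 + 1 = 5
  Position 0: "obv"
  Position 1: "bvi"
  Position 2: "vio"
  Position 3: "iou"
  Position 4: "ous"
Trigrams = "obv", "bvi", "vio", "iou", "ous"


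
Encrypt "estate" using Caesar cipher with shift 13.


Word: "estate"
Shift: 13
Each letter → (letter + shift) mod 26:
  'e' (4) + 13 = 17 → 'r'
  's' (18) + 13 = 5 → 'f'
  't' (19) + 13 = 6 → 'g'
  'a' (0) + 13 = 13 → 'n'
  't' (19) + 13 = 6 → 'g'
  'e' (4) + 13 = 17 → 'r'
Result = "rfgngr"


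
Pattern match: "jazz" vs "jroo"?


Pattern of "jazz": [0, 1, 2, 2]
Pattern of "jroo": [0, 1, 2, 2]
Patterns match
Same pattern = Yes


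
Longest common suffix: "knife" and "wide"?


Word 1: "knife"
Word 2: "wide"
Comparing from end:
  Pos -1: 'e' == 'e'
  Pos -2: 'f' != 'd' (stop)
LCS = "e" (length 1)


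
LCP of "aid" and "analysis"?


Word 1: "aid"
Word 2: "analysis"
Comparing from start:
  Pos 0: 'a' == 'a'
  Pos 1: 'i' != 'n' (stop)
LCP = "a" (length 1)


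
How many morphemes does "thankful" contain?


Word: "thankful"
Morphemes: thank + -ful
Each morpheme carries meaning
= 2 morphemes


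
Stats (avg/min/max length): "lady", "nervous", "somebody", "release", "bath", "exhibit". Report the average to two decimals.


Lengths: "lady"=4, "nervous"=7, "somebody"=8, "release"=7, "bath"=4, "exhibit"=7
Sum = 37, Count = 6
Average = 37/6 = 6.17
= avg=6.17, min=4, max=8


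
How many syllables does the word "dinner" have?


Word: "dinner"
Syllable breakdown: din / ner
Counting: 2 parts
= 2 syllables


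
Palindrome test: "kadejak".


Word: "kadejak"
Reversed: "kajedak"
Forward == Backward? kadejak != kajedak
Palindrome = No


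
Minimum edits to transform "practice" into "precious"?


Word 1: "practice" (length 8)
Word 2: "precious" (length 8)
One optimal edit sequence (insert/delete/substitute each cost 1):
  1. keep 'p'
  2. keep 'r'
  3. substitute 'a' -> 'e'  (+1)
  4. keep 'c'
  5. substitute 't' -> 'i'  (+1)
  6. substitute 'i' -> 'o'  (+1)
  7. substitute 'c' -> 'u'  (+1)
  8. substitute 'e' -> 's'  (+1)
Total edit operations: 5
Edit distance = 5


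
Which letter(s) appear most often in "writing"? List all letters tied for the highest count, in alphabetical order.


Word: "writing"
Letter counts:
  'g': 1
  'i': 2
  'n': 1
  'r': 1
  't': 1
  'w': 1
Maximum count = 2
Most frequent = 'i' (2 times each)


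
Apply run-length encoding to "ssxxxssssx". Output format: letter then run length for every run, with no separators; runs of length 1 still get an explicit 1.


String: "ssxxxssssx"
Scanning for consecutive runs:
  's' x 2
  'x' x 3
  's' x 4
  'x' x 1
RLE = "s2x3s4x1"


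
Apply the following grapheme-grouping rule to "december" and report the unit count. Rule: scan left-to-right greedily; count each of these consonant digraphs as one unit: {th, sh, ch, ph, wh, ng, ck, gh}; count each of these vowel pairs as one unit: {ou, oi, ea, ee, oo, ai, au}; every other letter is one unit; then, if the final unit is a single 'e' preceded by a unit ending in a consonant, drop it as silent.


Word: "december" (8 letters)
Left-to-right scan:
  (1) 'd' (letter)
  (2) 'e' (letter)
  (3) 'c' (letter)
  (4) 'e' (letter)
  (5) 'm' (letter)
  (6) 'b' (letter)
  (7) 'e' (letter)
  (8) 'r' (letter)
Units from scan: 8
Sound units = 8 units


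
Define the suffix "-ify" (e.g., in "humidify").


Suffix: -ify
Example: humidify (humid + -ify)
Meaning = to make


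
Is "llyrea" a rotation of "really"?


Word: "really", Candidate: "llyrea"
Method: check if candidate is substring of word+word
"reallyreally" contains "llyrea"? Yes
Is rotation = Yes


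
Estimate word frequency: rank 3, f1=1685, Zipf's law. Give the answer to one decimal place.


Zipf's law: f(r) = f(1) / r
f(1) = 1685
f(3) = 1685 / 3
= 561.7 occurrences


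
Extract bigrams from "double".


Word: "double" (length 6)
Number of bigrams = 6 - 2 + 1 = 5
  Position 0: "do"
  Position 1: "ou"
  Position 2: "ub"
  Position 3: "bl"
  Position 4: "le"
Bigrams = "do", "ou", "ub", "bl", "le"


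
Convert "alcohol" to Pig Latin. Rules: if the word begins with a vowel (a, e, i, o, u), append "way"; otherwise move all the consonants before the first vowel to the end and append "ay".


Word: "alcohol"
Starts with vowel → add 'way'
Pig Latin = "alcoholway"


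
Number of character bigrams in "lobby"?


Word: "lobby" (length 5)
Number of 2-grams = length - 2 + 1 = 5 - 2 + 1
= 4


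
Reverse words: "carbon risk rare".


Original: "carbon risk rare"
Words (1..n): carbon | risk | rare
Reversed (n..1): rare | risk | carbon
Result = "rare risk carbon"


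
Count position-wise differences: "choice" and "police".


Comparing character by character (same length = 6):
  Pos 0: 'c' vs 'p' !=
  Pos 1: 'h' vs 'o' !=
  Pos 2: 'o' vs 'l' !=
  Pos 3: 'i' vs 'i' =
  Pos 4: 'c' vs 'c' =
  Pos 5: 'e' vs 'e' =
Hamming distance = 3


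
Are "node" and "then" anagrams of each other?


Word 1: "node" → sorted: deno
Word 2: "then" → sorted: ehnt
Same letters? deno != ehnt
Anagram = No


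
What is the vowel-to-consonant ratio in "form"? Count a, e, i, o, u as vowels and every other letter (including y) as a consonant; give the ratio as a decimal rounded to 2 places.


Word: "form"
Vowels (a,e,i,o,u): 1
Consonants: 3
Ratio = 1/3
= 0.33


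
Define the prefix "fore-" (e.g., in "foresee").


Prefix: fore-
As in: foresee -> fore- + see
Meaning = before


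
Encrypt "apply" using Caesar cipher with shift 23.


Word: "apply"
Shift: 23
Each letter → (letter + shift) mod 26:
  'a' (0) + 23 = 23 → 'x'
  'p' (15) + 23 = 12 → 'm'
  'p' (15) + 23 = 12 → 'm'
  'l' (11) + 23 = 8 → 'i'
  'y' (24) + 23 = 21 → 'v'
Result = "xmmiv"


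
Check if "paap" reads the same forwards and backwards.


Word: "paap"
Reversed: "paap"
Forward == Backward? paap == paap
Palindrome = Yes


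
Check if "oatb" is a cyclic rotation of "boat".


Word: "boat", Candidate: "oatb"
Method: check if candidate is substring of word+word
"boatboat" contains "oatb"? Yes
Is rotation = Yes


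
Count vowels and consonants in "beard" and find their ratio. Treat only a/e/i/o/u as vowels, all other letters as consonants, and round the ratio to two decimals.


Word: "beard"
Vowels (a,e,i,o,u): 2
Consonants: 3
Ratio = 2/3
= 0.67


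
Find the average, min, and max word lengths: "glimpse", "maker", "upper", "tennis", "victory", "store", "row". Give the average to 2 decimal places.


Lengths: "glimpse"=7, "maker"=5, "upper"=5, "tennis"=6, "victory"=7, "store"=5, "row"=3
Sum = 38, Count = 7
Average = 38/7 = 5.43
= avg=5.43, min=3, max=7


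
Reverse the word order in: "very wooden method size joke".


Original: "very wooden method size joke"
Words (1..n): very | wooden | method | size | joke
Reversed (n..1): joke | size | method | wooden | very
Result = "joke size method wooden very"


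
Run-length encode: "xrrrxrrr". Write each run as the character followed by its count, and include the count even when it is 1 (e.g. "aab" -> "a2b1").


String: "xrrrxrrr"
Scanning for consecutive runs:
  'x' x 1
  'r' x 3
  'x' x 1
  'r' x 3
RLE = "x1r3x1r3"


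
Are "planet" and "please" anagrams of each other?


Word 1: "planet" → sorted: aelnpt
Word 2: "please" → sorted: aeelps
Same letters? aelnpt != aeelps
Anagram = No


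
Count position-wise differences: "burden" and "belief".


Comparing character by character (same length = 6):
  Pos 0: 'b' vs 'b' =
  Pos 1: 'u' vs 'e' !=
  Pos 2: 'r' vs 'l' !=
  Pos 3: 'd' vs 'i' !=
  Pos 4: 'e' vs 'e' =
  Pos 5: 'n' vs 'f' !=
Hamming distance = 4


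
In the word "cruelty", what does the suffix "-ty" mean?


Suffix: -ty
Example: cruelty (cruel + -ty)
Meaning = quality of


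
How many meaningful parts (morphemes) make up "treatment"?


Word: "treatment"
Morphemes: treat + -ment
Each morpheme carries meaning
= 2 morphemes


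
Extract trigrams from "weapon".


Word: "weapon" (length 6)
Number of trigrams = 6 - 3 + 1 = 4
  Position 0: "wea"
  Position 1: "eap"
  Position 2: "apo"
  Position 3: "pon"
Trigrams = "wea", "eap", "apo", "pon"


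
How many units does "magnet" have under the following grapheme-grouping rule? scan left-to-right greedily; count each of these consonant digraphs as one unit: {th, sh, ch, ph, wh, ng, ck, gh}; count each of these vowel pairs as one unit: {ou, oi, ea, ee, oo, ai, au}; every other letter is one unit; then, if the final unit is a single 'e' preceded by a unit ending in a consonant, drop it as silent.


Word: "magnet" (6 letters)
Left-to-right scan:
  [1] 'm' (letter)
  [2] 'a' (letter)
  [3] 'g' (letter)
  [4] 'n' (letter)
  [5] 'e' (letter)
  [6] 't' (letter)
Units from scan: 6
Sound units = 6 units


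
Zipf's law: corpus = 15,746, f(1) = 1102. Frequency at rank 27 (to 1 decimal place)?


Zipf's law: f(r) = f(1) / r
f(1) = 1102
f(27) = 1102 / 27
= 40.8 occurrences


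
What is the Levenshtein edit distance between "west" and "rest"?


Word 1: "west" (length 4)
Word 2: "rest" (length 4)
One optimal edit sequence (insert/delete/substitute each cost 1):
  1. substitute 'w' -> 'r'  (+1)
  2. keep 'e'
  3. keep 's'
  4. keep 't'
Total edit operations: 1
Edit distance = 1


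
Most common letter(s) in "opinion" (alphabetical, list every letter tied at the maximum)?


Word: "opinion"
Letter counts:
  'i': 2
  'n': 2
  'o': 2
  'p': 1
Maximum count = 2
Most frequent = 'i', 'n', 'o' (2 times each)


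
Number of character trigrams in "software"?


Word: "software" (length 8)
Number of 3-grams = length - 3 + 1 = 8 - 3 + 1
= 6
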